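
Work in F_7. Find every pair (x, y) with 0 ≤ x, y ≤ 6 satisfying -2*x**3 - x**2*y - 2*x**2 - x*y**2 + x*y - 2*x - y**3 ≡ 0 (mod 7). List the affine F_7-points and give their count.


Affine F_7-points: {(0, 0), (1, 3), (2, 0), (3, 5), (4, 0), (5, 1), (5, 2), (5, 6), (6, 1)}; count = 9.

For each of the 49 pairs (x, y) ∈ F_7², evaluate f(x, y) mod 7. Record the zeros.
  x = 0: [0↦0, 1↦6, 2↦6, 3↦1, 4↦6, 5↦1, 6↦1]  zeros at y ∈ {0}
  x = 1: [0↦1, 1↦6, 2↦3, 3↦0, 4↦5, 5↦5, 6↦1]  zeros at y ∈ {3}
  x = 2: [0↦0, 1↦2, 2↦1, 3↦5, 4↦1, 5↦4, 6↦1]  zeros at y ∈ {0}
  x = 3: [0↦6, 1↦3, 2↦2, 3↦4, 4↦3, 5↦0, 6↦3]  zeros at y ∈ {5}
  x = 4: [0↦0, 1↦4, 2↦1, 3↦6, 4↦6, 5↦2, 6↦2]  zeros at y ∈ {0}
  x = 5: [0↦5, 1↦0, 2↦0, 3↦6, 4↦5, 5↦5, 6↦0]  zeros at y ∈ {1, 2, 6}
  x = 6: [0↦2, 1↦0, 2↦1, 3↦6, 4↦2, 5↦4, 6↦6]  zeros at y ∈ {1}
Collecting zeros: affine points = {(0, 0), (1, 3), (2, 0), (3, 5), (4, 0), (5, 1), (5, 2), (5, 6), (6, 1)}.
Total count |C(F_7)_aff| = 9.


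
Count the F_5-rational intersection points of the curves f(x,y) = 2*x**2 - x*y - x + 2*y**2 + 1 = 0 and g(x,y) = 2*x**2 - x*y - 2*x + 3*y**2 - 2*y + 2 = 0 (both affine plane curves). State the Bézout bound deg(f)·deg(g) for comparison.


Common zeros: {(4, 3), (4, 4)}; count = 2; Bézout bound = 4.

deg(f) = 2, deg(g) = 2, so Bézout bound = 4.
Scan x ∈ F_5. For each x, list the y ∈ F_5 with f(x, y) ≡ 0 and those with g(x, y) ≡ 0 (mod 5); the common zeros in that column are the intersection.
  x = 0: f ≡ 0 at y ∈ ∅; g ≡ 0 at y ∈ {2}; common: ∅.
  x = 1: f ≡ 0 at y ∈ {4}; g ≡ 0 at y ∈ {3}; common: ∅.
  x = 2: f ≡ 0 at y ∈ ∅; g ≡ 0 at y ∈ {1, 2}; common: ∅.
  x = 3: f ≡ 0 at y ∈ {1, 3}; g ≡ 0 at y ∈ ∅; common: ∅.
  x = 4: f ≡ 0 at y ∈ {3, 4}; g ≡ 0 at y ∈ {3, 4}; common: {3, 4}.
Collecting: common zeros = {(4, 3), (4, 4)}, so the count is 2.
Comparison with the Bézout bound: 2 ≤ 4 = deg(f)·deg(g), as expected for curves with no common component (the affine F_5-count falls short of the bound because intersections may lie at infinity, over extension fields, or carry multiplicity).


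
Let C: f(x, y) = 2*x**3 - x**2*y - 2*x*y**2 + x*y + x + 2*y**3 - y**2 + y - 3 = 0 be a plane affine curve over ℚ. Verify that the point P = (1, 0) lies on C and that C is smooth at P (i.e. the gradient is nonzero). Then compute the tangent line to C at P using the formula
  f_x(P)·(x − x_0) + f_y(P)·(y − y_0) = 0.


Tangent line at P: 7*x + y - 7 = 0.

Step 1: f(1, 0) = 0, so P lies on C.
Step 2: partial derivatives
  f_x(x, y) = 6*x**2 - 2*x*y - 2*y**2 + y + 1, f_y(x, y) = -x**2 - 4*x*y + x + 6*y**2 - 2*y + 1.
  f_x(P) = 7, f_y(P) = 1 (gradient nonzero, so P is smooth).
Step 3: tangent line at P: 7·(x − 1) + 1·(y − 0) = 0.
Expanding: 7*x + y - 7 = 0.


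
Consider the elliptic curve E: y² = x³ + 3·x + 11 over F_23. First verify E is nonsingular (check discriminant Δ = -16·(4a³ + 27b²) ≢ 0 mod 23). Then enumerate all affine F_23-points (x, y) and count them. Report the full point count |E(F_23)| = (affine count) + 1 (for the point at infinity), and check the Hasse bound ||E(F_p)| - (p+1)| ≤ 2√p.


Affine points = {(2, 5), (2, 18), (3, 1), (3, 22), (4, 8), (4, 15), (5, 6), (5, 17), (8, 8), (8, 15), (9, 10), (9, 13), (10, 11), (10, 12), (11, 8), (11, 15), (12, 2), (12, 21), (13, 4), (13, 19), (15, 2), (15, 21), (18, 3), (18, 20), (19, 2), (19, 21)}; affine count = 26; |E(F_23)| = 27.

Discriminant check: Δ ∝ 4a³ + 27b² = 4·3³ + 27·11² = 4·27 + 27·121 ≡ 17 (mod 23). Nonzero ⇒ E is nonsingular.
For each x ∈ F_23, compute rhs = x³ + 3·x + 11 mod 23, then count y ∈ F_23 with y² ≡ rhs.
  x = 0: rhs = 11, matching y values: none (0 points).
  x = 1: rhs = 15, matching y values: none (0 points).
  x = 2: rhs = 2, matching y values: 5, 18 (2 points).
  x = 3: rhs = 1, matching y values: 1, 22 (2 points).
  x = 4: rhs = 18, matching y values: 8, 15 (2 points).
  x = 5: rhs = 13, matching y values: 6, 17 (2 points).
  x = 6: rhs = 15, matching y values: none (0 points).
  x = 7: rhs = 7, matching y values: none (0 points).
  x = 8: rhs = 18, matching y values: 8, 15 (2 points).
  x = 9: rhs = 8, matching y values: 10, 13 (2 points).
  x = 10: rhs = 6, matching y values: 11, 12 (2 points).
  x = 11: rhs = 18, matching y values: 8, 15 (2 points).
  x = 12: rhs = 4, matching y values: 2, 21 (2 points).
  x = 13: rhs = 16, matching y values: 4, 19 (2 points).
  x = 14: rhs = 14, matching y values: none (0 points).
  x = 15: rhs = 4, matching y values: 2, 21 (2 points).
  x = 16: rhs = 15, matching y values: none (0 points).
  x = 17: rhs = 7, matching y values: none (0 points).
  x = 18: rhs = 9, matching y values: 3, 20 (2 points).
  x = 19: rhs = 4, matching y values: 2, 21 (2 points).
  x = 20: rhs = 21, matching y values: none (0 points).
  x = 21: rhs = 20, matching y values: none (0 points).
  x = 22: rhs = 7, matching y values: none (0 points).
Total affine count: 26.
Full point count |E(F_23)| = 26 + 1 = 27.
Hasse bound: |27 − (23+1)| = |3| = 3 ≤ 2√23 ≈ 9.5917 ✓.


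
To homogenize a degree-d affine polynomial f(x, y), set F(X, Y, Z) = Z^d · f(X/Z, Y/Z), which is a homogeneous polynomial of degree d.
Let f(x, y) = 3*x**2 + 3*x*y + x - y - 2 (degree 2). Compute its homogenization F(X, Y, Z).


F(X, Y, Z) = 3*X**2 + 3*X*Y + X*Z - Y*Z - 2*Z**2

deg(f) = 2.
Substitute x = X/Z, y = Y/Z into f, then multiply by Z^2.
  monomial 3·x^2·y^0 ↦ 3·X^2·Y^0·Z^0.
  monomial 3·x^1·y^1 ↦ 3·X^1·Y^1·Z^0.
  monomial 1·x^1·y^0 ↦ 1·X^1·Y^0·Z^1.
  monomial -1·x^0·y^1 ↦ -1·X^0·Y^1·Z^1.
  monomial -2·x^0·y^0 ↦ -2·X^0·Y^0·Z^2.
Collecting: F(X, Y, Z) = 3*X**2 + 3*X*Y + X*Z - Y*Z - 2*Z**2.


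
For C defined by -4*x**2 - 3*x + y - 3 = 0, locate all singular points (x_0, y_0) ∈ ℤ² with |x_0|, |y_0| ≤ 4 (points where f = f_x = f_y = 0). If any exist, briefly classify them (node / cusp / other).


No singular points in the scanned grid; C is smooth there.

Compute partial derivatives:
  f_x = -8*x - 3.
  f_y = 1.
f_y = 1 is a nonzero constant, so f_y never vanishes: no point (x, y) can satisfy f = f_x = f_y = 0. In particular no (x, y) ∈ {−4, ..., 4}² is singular; the curve is smooth.


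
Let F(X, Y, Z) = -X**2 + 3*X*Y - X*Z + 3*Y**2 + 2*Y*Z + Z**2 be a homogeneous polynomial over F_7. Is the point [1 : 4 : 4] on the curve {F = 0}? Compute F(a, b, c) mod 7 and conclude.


F(1,4,4) ≡ 5 (mod 7); P is NOT on the curve.

Evaluate F(1, 4, 4) term-by-term (mod 7).
  -X**2 ↦ -1·1·1·1 = -1
  3*X*Y ↦ 3·1·4·1 = 12
  -X*Z ↦ -1·1·1·4 = -4
  3*Y**2 ↦ 3·1·16·1 = 48
  2*Y*Z ↦ 2·1·4·4 = 32
  Z**2 ↦ 1·1·1·16 = 16
Sum: F(1, 4, 4) = (-1) + (12) + (-4) + (48) + (32) + (16) = 103.
Reducing mod 7: 103 ≡ 5 (mod 7).
Since F(a, b, c) ≡ 5 ≠ 0 (mod 7), P does NOT lie on the curve.


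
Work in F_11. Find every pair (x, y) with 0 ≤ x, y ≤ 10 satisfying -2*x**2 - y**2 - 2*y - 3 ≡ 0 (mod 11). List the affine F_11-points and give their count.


Affine F_11-points: {(0, 2), (0, 7), (2, 0), (2, 9), (5, 4), (5, 5), (6, 4), (6, 5), (9, 0), (9, 9)}; count = 10.

For each of the 121 pairs (x, y) ∈ F_11², evaluate f(x, y) mod 11. Record the zeros.
  x = 0: [0↦8, 1↦5, 2↦0, 3↦4, 4↦6, 5↦6, 6↦4, 7↦0, 8↦5, 9↦8, 10↦9]  zeros at y ∈ {2, 7}
  x = 1: [0↦6, 1↦3, 2↦9, 3↦2, 4↦4, 5↦4, 6↦2, 7↦9, 8↦3, 9↦6, 10↦7]  zeros at y ∈ ∅
  x = 2: [0↦0, 1↦8, 2↦3, 3↦7, 4↦9, 5↦9, 6↦7, 7↦3, 8↦8, 9↦0, 10↦1]  zeros at y ∈ {0, 9}
  x = 3: [0↦1, 1↦9, 2↦4, 3↦8, 4↦10, 5↦10, 6↦8, 7↦4, 8↦9, 9↦1, 10↦2]  zeros at y ∈ ∅
  x = 4: [0↦9, 1↦6, 2↦1, 3↦5, 4↦7, 5↦7, 6↦5, 7↦1, 8↦6, 9↦9, 10↦10]  zeros at y ∈ ∅
  x = 5: [0↦2, 1↦10, 2↦5, 3↦9, 4↦0, 5↦0, 6↦9, 7↦5, 8↦10, 9↦2, 10↦3]  zeros at y ∈ {4, 5}
  x = 6: [0↦2, 1↦10, 2↦5, 3↦9, 4↦0, 5↦0, 6↦9, 7↦5, 8↦10, 9↦2, 10↦3]  zeros at y ∈ {4, 5}
  x = 7: [0↦9, 1↦6, 2↦1, 3↦5, 4↦7, 5↦7, 6↦5, 7↦1, 8↦6, 9↦9, 10↦10]  zeros at y ∈ ∅
  x = 8: [0↦1, 1↦9, 2↦4, 3↦8, 4↦10, 5↦10, 6↦8, 7↦4, 8↦9, 9↦1, 10↦2]  zeros at y ∈ ∅
  x = 9: [0↦0, 1↦8, 2↦3, 3↦7, 4↦9, 5↦9, 6↦7, 7↦3, 8↦8, 9↦0, 10↦1]  zeros at y ∈ {0, 9}
  x = 10: [0↦6, 1↦3, 2↦9, 3↦2, 4↦4, 5↦4, 6↦2, 7↦9, 8↦3, 9↦6, 10↦7]  zeros at y ∈ ∅
Collecting zeros: affine points = {(0, 2), (0, 7), (2, 0), (2, 9), (5, 4), (5, 5), (6, 4), (6, 5), (9, 0), (9, 9)}.
Total count |C(F_11)_aff| = 10.


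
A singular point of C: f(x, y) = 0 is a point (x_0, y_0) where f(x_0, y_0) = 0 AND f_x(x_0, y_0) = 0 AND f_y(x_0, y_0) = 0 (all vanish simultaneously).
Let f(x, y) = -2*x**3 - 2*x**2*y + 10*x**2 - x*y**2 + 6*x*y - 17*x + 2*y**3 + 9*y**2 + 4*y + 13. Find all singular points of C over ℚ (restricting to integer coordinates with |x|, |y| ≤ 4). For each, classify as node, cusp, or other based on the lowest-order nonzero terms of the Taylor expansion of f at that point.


Singular points: {(2, -1)}; classification: cusp.

Compute partial derivatives:
  f_x = -6*x**2 - 4*x*y + 20*x - y**2 + 6*y - 17.
  f_y = -2*x**2 - 2*x*y + 6*x + 6*y**2 + 18*y + 4.
Scan x_0 ∈ {−4, ..., 4}. For each x_0, f_y(x_0, y) is a polynomial in y; find its integer roots y ∈ {−4, ..., 4}, then test f_x and f at those candidates.
  x = -4: f_y(-4, y) = 6*y**2 + 26*y - 52; no integer root y with |y| ≤ 4.
  x = -3: f_y(-3, y) = 6*y**2 + 24*y - 32; no integer root y with |y| ≤ 4.
  x = -2: f_y(-2, y) = 6*y**2 + 22*y - 16; no integer root y with |y| ≤ 4.
  x = -1: f_y(-1, y) = 6*y**2 + 20*y - 4; no integer root y with |y| ≤ 4.
  x = 0: f_y(0, y) = 6*y**2 + 18*y + 4; no integer root y with |y| ≤ 4.
  x = 1: f_y(1, y) = 6*y**2 + 16*y + 8; vanishes at y ∈ {-2}. (1, -2): f_x = -11 ≠ 0.
  x = 2: f_y(2, y) = 6*y**2 + 14*y + 8; vanishes at y ∈ {-1}. (2, -1): f_x = 0, f = 0 — SINGULAR.
  x = 3: f_y(3, y) = 6*y**2 + 12*y + 4; no integer root y with |y| ≤ 4.
  x = 4: f_y(4, y) = 6*y**2 + 10*y - 4; vanishes at y ∈ {-2}. (4, -2): f_x = -17 ≠ 0.
Only singular point on the grid: (2, -1).
Classify: substitute x = 2 + u, y = -1 + v and expand: f = -2*u**3 - 2*u**2*v - u*v**2 + 2*v**3 + v**2.
No constant or linear terms (consistent with a singular point). Quadratic part: v**2. Cubic part: -2*u**3 - 2*u**2*v - u*v**2 + 2*v**3.
The quadratic part v**2 is a perfect square, so there is a single (double) tangent line v = 0, i.e. y = -1. Restricting the cubic part to that line (v = 0) leaves -2*u**3 ≠ 0, so f is not divisible by v and the branch is v² ≈ 2*u**3 to lowest order — this is a cusp.
Classification: cusp.


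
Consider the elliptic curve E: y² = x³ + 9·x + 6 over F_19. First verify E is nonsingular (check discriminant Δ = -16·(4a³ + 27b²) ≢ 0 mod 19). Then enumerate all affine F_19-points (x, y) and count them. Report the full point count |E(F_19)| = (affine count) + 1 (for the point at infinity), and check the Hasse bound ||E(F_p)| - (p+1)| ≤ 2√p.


Affine points = {(0, 5), (0, 14), (1, 4), (1, 15), (4, 7), (4, 12), (5, 9), (5, 10), (8, 1), (8, 18), (11, 7), (11, 12), (14, 8), (14, 11), (15, 1), (15, 18), (16, 3), (16, 16)}; affine count = 18; |E(F_19)| = 19.

Discriminant check: Δ ∝ 4a³ + 27b² = 4·9³ + 27·6² = 4·729 + 27·36 ≡ 12 (mod 19). Nonzero ⇒ E is nonsingular.
For each x ∈ F_19, compute rhs = x³ + 9·x + 6 mod 19, then count y ∈ F_19 with y² ≡ rhs.
  x = 0: rhs = 6, matching y values: 5, 14 (2 points).
  x = 1: rhs = 16, matching y values: 4, 15 (2 points).
  x = 2: rhs = 13, matching y values: none (0 points).
  x = 3: rhs = 3, matching y values: none (0 points).
  x = 4: rhs = 11, matching y values: 7, 12 (2 points).
  x = 5: rhs = 5, matching y values: 9, 10 (2 points).
  x = 6: rhs = 10, matching y values: none (0 points).
  x = 7: rhs = 13, matching y values: none (0 points).
  x = 8: rhs = 1, matching y values: 1, 18 (2 points).
  x = 9: rhs = 18, matching y values: none (0 points).
  x = 10: rhs = 13, matching y values: none (0 points).
  x = 11: rhs = 11, matching y values: 7, 12 (2 points).
  x = 12: rhs = 18, matching y values: none (0 points).
  x = 13: rhs = 2, matching y values: none (0 points).
  x = 14: rhs = 7, matching y values: 8, 11 (2 points).
  x = 15: rhs = 1, matching y values: 1, 18 (2 points).
  x = 16: rhs = 9, matching y values: 3, 16 (2 points).
  x = 17: rhs = 18, matching y values: none (0 points).
  x = 18: rhs = 15, matching y values: none (0 points).
Total affine count: 18.
Full point count |E(F_19)| = 18 + 1 = 19.
Hasse bound: |19 − (19+1)| = |-1| = 1 ≤ 2√19 ≈ 8.7178 ✓.


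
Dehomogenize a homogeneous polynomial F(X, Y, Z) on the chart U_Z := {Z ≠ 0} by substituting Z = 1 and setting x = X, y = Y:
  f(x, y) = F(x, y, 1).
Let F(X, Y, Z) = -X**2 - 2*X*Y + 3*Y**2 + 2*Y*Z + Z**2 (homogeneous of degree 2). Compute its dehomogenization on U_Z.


f(x, y) = -x**2 - 2*x*y + 3*y**2 + 2*y + 1

On U_Z we set Z = 1. Each monomial c·X^i·Y^j·Z^k in F becomes c·x^i·y^j·1^k = c·x^i·y^j.
Substituting Z = 1: F(X, Y, 1) = -x**2 - 2*x*y + 3*y**2 + 2*y + 1.
Note: deg(f) ≤ deg(F) = 2; strict inequality happens when F is divisible by Z (lost terms).


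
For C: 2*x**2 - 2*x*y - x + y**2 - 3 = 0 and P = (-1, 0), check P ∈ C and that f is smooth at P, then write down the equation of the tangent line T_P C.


Tangent line at P: -5*x + 2*y - 5 = 0.

Step 1: f(-1, 0) = 0, so P lies on C.
Step 2: partial derivatives
  f_x(x, y) = 4*x - 2*y - 1, f_y(x, y) = -2*x + 2*y.
  f_x(P) = -5, f_y(P) = 2 (gradient nonzero, so P is smooth).
Step 3: tangent line at P: -5·(x − -1) + 2·(y − 0) = 0.
Expanding: -5*x + 2*y - 5 = 0.


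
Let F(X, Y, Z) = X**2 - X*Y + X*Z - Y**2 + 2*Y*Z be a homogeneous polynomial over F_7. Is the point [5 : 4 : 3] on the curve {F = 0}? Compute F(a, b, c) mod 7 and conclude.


F(5,4,3) ≡ 0 (mod 7); P is on the curve.

Evaluate F(5, 4, 3) term-by-term (mod 7).
  X**2 ↦ 1·25·1·1 = 25
  -X*Y ↦ -1·5·4·1 = -20
  X*Z ↦ 1·5·1·3 = 15
  -Y**2 ↦ -1·1·16·1 = -16
  2*Y*Z ↦ 2·1·4·3 = 24
Sum: F(5, 4, 3) = (25) + (-20) + (15) + (-16) + (24) = 28.
Reducing mod 7: 28 ≡ 0 (mod 7).
Since F(a, b, c) ≡ 0 (mod 7), P lies on the curve.


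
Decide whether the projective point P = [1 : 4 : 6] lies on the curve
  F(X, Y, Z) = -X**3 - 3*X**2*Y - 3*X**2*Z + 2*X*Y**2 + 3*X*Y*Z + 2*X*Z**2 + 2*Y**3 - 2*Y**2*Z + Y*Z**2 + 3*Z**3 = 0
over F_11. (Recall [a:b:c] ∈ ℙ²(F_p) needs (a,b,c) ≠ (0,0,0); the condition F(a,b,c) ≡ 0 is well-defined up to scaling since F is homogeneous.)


F(1,4,6) ≡ 4 (mod 11); P is NOT on the curve.

Evaluate F(1, 4, 6) term-by-term (mod 11).
  -X**3 ↦ -1·1·1·1 = -1
  -3*X**2*Y ↦ -3·1·4·1 = -12
  -3*X**2*Z ↦ -3·1·1·6 = -18
  2*X*Y**2 ↦ 2·1·16·1 = 32
  3*X*Y*Z ↦ 3·1·4·6 = 72
  2*X*Z**2 ↦ 2·1·1·36 = 72
  2*Y**3 ↦ 2·1·64·1 = 128
  -2*Y**2*Z ↦ -2·1·16·6 = -192
  Y*Z**2 ↦ 1·1·4·36 = 144
  3*Z**3 ↦ 3·1·1·216 = 648
Sum: F(1, 4, 6) = (-1) + (-12) + (-18) + (32) + (72) + (72) + (128) + (-192) + (144) + (648) = 873.
Reducing mod 11: 873 ≡ 4 (mod 11).
Since F(a, b, c) ≡ 4 ≠ 0 (mod 11), P does NOT lie on the curve.


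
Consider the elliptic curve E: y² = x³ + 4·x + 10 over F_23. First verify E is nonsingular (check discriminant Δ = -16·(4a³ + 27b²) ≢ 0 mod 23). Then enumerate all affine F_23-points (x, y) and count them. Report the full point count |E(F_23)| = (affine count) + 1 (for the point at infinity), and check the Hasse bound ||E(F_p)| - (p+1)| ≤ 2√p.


Affine points = {(2, 7), (2, 16), (3, 7), (3, 16), (7, 6), (7, 17), (8, 5), (8, 18), (9, 4), (9, 19), (14, 2), (14, 21), (15, 8), (15, 15), (17, 0), (18, 7), (18, 16)}; affine count = 17; |E(F_23)| = 18.

Discriminant check: Δ ∝ 4a³ + 27b² = 4·4³ + 27·10² = 4·64 + 27·100 ≡ 12 (mod 23). Nonzero ⇒ E is nonsingular.
For each x ∈ F_23, compute rhs = x³ + 4·x + 10 mod 23, then count y ∈ F_23 with y² ≡ rhs.
  x = 0: rhs = 10, matching y values: none (0 points).
  x = 1: rhs = 15, matching y values: none (0 points).
  x = 2: rhs = 3, matching y values: 7, 16 (2 points).
  x = 3: rhs = 3, matching y values: 7, 16 (2 points).
  x = 4: rhs = 21, matching y values: none (0 points).
  x = 5: rhs = 17, matching y values: none (0 points).
  x = 6: rhs = 20, matching y values: none (0 points).
  x = 7: rhs = 13, matching y values: 6, 17 (2 points).
  x = 8: rhs = 2, matching y values: 5, 18 (2 points).
  x = 9: rhs = 16, matching y values: 4, 19 (2 points).
  x = 10: rhs = 15, matching y values: none (0 points).
  x = 11: rhs = 5, matching y values: none (0 points).
  x = 12: rhs = 15, matching y values: none (0 points).
  x = 13: rhs = 5, matching y values: none (0 points).
  x = 14: rhs = 4, matching y values: 2, 21 (2 points).
  x = 15: rhs = 18, matching y values: 8, 15 (2 points).
  x = 16: rhs = 7, matching y values: none (0 points).
  x = 17: rhs = 0, matching y values: 0 (1 points).
  x = 18: rhs = 3, matching y values: 7, 16 (2 points).
  x = 19: rhs = 22, matching y values: none (0 points).
  x = 20: rhs = 17, matching y values: none (0 points).
  x = 21: rhs = 17, matching y values: none (0 points).
  x = 22: rhs = 5, matching y values: none (0 points).
Total affine count: 17.
Full point count |E(F_23)| = 17 + 1 = 18.
Hasse bound: |18 − (23+1)| = |-6| = 6 ≤ 2√23 ≈ 9.5917 ✓.


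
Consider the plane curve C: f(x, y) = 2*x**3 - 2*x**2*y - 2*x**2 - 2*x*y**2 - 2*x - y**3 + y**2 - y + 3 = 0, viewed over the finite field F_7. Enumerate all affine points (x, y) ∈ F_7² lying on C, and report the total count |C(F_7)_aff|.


Affine F_7-points: {(0, 4), (1, 4), (2, 0), (2, 5), (2, 6), (4, 0), (4, 3), (4, 4), (6, 1)}; count = 9.

For each of the 49 pairs (x, y) ∈ F_7², evaluate f(x, y) mod 7. Record the zeros.
  x = 0: [0↦3, 1↦2, 2↦4, 3↦3, 4↦0, 5↦3, 6↦6]  zeros at y ∈ {4}
  x = 1: [0↦1, 1↦3, 2↦4, 3↦5, 4↦0, 5↦4, 6↦4]  zeros at y ∈ {4}
  x = 2: [0↦0, 1↦1, 2↦4, 3↦3, 4↦6, 5↦0, 6↦0]  zeros at y ∈ {0, 5, 6}
  x = 3: [0↦5, 1↦1, 2↦2, 3↦2, 4↦2, 5↦3, 6↦6]  zeros at y ∈ ∅
  x = 4: [0↦0, 1↦1, 2↦3, 3↦0, 4↦0, 5↦4, 6↦6]  zeros at y ∈ {0, 3, 4}
  x = 5: [0↦4, 1↦6, 2↦5, 3↦2, 4↦5, 5↦1, 6↦5]  zeros at y ∈ ∅
  x = 6: [0↦1, 1↦0, 2↦6, 3↦6, 4↦1, 5↦6, 6↦1]  zeros at y ∈ {1}
Collecting zeros: affine points = {(0, 4), (1, 4), (2, 0), (2, 5), (2, 6), (4, 0), (4, 3), (4, 4), (6, 1)}.
Total count |C(F_7)_aff| = 9.


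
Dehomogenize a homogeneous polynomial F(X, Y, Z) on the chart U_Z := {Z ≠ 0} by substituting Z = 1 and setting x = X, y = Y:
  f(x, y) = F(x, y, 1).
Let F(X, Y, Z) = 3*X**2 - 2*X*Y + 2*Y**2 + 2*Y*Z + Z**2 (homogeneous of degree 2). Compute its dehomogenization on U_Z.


f(x, y) = 3*x**2 - 2*x*y + 2*y**2 + 2*y + 1

On U_Z we set Z = 1. Each monomial c·X^i·Y^j·Z^k in F becomes c·x^i·y^j·1^k = c·x^i·y^j.
Substituting Z = 1: F(X, Y, 1) = 3*x**2 - 2*x*y + 2*y**2 + 2*y + 1.
Note: deg(f) ≤ deg(F) = 2; strict inequality happens when F is divisible by Z (lost terms).


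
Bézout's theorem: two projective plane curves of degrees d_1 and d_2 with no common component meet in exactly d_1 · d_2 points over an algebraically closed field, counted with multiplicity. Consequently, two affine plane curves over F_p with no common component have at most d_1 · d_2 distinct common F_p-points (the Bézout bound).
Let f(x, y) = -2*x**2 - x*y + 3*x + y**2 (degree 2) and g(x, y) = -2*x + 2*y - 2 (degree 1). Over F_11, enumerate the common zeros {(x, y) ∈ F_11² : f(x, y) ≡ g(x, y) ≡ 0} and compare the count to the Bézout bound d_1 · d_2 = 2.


Common zeros: ∅; count = 0; Bézout bound = 2.

deg(f) = 2, deg(g) = 1, so Bézout bound = 2.
Scan x ∈ F_11. For each x, list the y ∈ F_11 with f(x, y) ≡ 0 and those with g(x, y) ≡ 0 (mod 11); the common zeros in that column are the intersection.
  x = 0: f ≡ 0 at y ∈ {0}; g ≡ 0 at y ∈ {1}; common: ∅.
  x = 1: f ≡ 0 at y ∈ ∅; g ≡ 0 at y ∈ {2}; common: ∅.
  x = 2: f ≡ 0 at y ∈ {6, 7}; g ≡ 0 at y ∈ {3}; common: ∅.
  x = 3: f ≡ 0 at y ∈ {1, 2}; g ≡ 0 at y ∈ {4}; common: ∅.
  x = 4: f ≡ 0 at y ∈ ∅; g ≡ 0 at y ∈ {5}; common: ∅.
  x = 5: f ≡ 0 at y ∈ {8}; g ≡ 0 at y ∈ {6}; common: ∅.
  x = 6: f ≡ 0 at y ∈ ∅; g ≡ 0 at y ∈ {7}; common: ∅.
  x = 7: f ≡ 0 at y ∈ {0, 7}; g ≡ 0 at y ∈ {8}; common: ∅.
  x = 8: f ≡ 0 at y ∈ ∅; g ≡ 0 at y ∈ {9}; common: ∅.
  x = 9: f ≡ 0 at y ∈ {1, 8}; g ≡ 0 at y ∈ {10}; common: ∅.
  x = 10: f ≡ 0 at y ∈ ∅; g ≡ 0 at y ∈ {0}; common: ∅.
Collecting: common zeros = ∅, so the count is 0.
Comparison with the Bézout bound: 0 ≤ 2 = deg(f)·deg(g), as expected for curves with no common component (the affine F_11-count falls short of the bound because intersections may lie at infinity, over extension fields, or carry multiplicity).


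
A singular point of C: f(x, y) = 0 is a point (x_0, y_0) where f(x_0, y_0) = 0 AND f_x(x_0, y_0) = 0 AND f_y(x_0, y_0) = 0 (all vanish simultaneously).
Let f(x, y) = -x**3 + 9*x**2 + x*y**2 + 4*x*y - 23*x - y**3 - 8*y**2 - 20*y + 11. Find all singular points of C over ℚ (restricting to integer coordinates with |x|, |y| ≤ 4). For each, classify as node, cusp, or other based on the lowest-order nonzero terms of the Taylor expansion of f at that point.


Singular points: {(3, -2)}; classification: cusp.

Compute partial derivatives:
  f_x = -3*x**2 + 18*x + y**2 + 4*y - 23.
  f_y = 2*x*y + 4*x - 3*y**2 - 16*y - 20.
Scan x_0 ∈ {−4, ..., 4}. For each x_0, f_y(x_0, y) is a polynomial in y; find its integer roots y ∈ {−4, ..., 4}, then test f_x and f at those candidates.
  x = -4: f_y(-4, y) = -3*y**2 - 24*y - 36; vanishes at y ∈ {-2}. (-4, -2): f_x = -147 ≠ 0.
  x = -3: f_y(-3, y) = -3*y**2 - 22*y - 32; vanishes at y ∈ {-2}. (-3, -2): f_x = -108 ≠ 0.
  x = -2: f_y(-2, y) = -3*y**2 - 20*y - 28; vanishes at y ∈ {-2}. (-2, -2): f_x = -75 ≠ 0.
  x = -1: f_y(-1, y) = -3*y**2 - 18*y - 24; vanishes at y ∈ {-4, -2}. (-1, -4): f_x = -44 ≠ 0; (-1, -2): f_x = -48 ≠ 0.
  x = 0: f_y(0, y) = -3*y**2 - 16*y - 20; vanishes at y ∈ {-2}. (0, -2): f_x = -27 ≠ 0.
  x = 1: f_y(1, y) = -3*y**2 - 14*y - 16; vanishes at y ∈ {-2}. (1, -2): f_x = -12 ≠ 0.
  x = 2: f_y(2, y) = -3*y**2 - 12*y - 12; vanishes at y ∈ {-2}. (2, -2): f_x = -3 ≠ 0.
  x = 3: f_y(3, y) = -3*y**2 - 10*y - 8; vanishes at y ∈ {-2}. (3, -2): f_x = 0, f = 0 — SINGULAR.
  x = 4: f_y(4, y) = -3*y**2 - 8*y - 4; vanishes at y ∈ {-2}. (4, -2): f_x = -3 ≠ 0.
Only singular point on the grid: (3, -2).
Classify: substitute x = 3 + u, y = -2 + v and expand: f = -u**3 + u*v**2 - v**3 + v**2.
No constant or linear terms (consistent with a singular point). Quadratic part: v**2. Cubic part: -u**3 + u*v**2 - v**3.
The quadratic part v**2 is a perfect square, so there is a single (double) tangent line v = 0, i.e. y = -2. Restricting the cubic part to that line (v = 0) leaves -u**3 ≠ 0, so f is not divisible by v and the branch is v² ≈ u**3 to lowest order — this is a cusp.
Classification: cusp.


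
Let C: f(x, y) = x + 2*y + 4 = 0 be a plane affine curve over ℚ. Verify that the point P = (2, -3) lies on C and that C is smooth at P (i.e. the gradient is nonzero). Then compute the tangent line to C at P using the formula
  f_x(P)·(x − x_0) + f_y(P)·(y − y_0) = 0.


Tangent line at P: x + 2*y + 4 = 0.

Step 1: f(2, -3) = 0, so P lies on C.
Step 2: partial derivatives
  f_x(x, y) = 1, f_y(x, y) = 2.
  f_x(P) = 1, f_y(P) = 2 (gradient nonzero, so P is smooth).
Step 3: tangent line at P: 1·(x − 2) + 2·(y − -3) = 0.
Expanding: x + 2*y + 4 = 0.


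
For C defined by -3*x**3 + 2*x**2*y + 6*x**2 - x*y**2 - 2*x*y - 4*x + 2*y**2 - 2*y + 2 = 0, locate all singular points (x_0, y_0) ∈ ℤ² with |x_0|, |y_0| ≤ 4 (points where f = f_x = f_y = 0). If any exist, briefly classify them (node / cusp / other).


Singular points: {(1, 1)}; classification: node.

Compute partial derivatives:
  f_x = -9*x**2 + 4*x*y + 12*x - y**2 - 2*y - 4.
  f_y = 2*x**2 - 2*x*y - 2*x + 4*y - 2.
Scan x_0 ∈ {−4, ..., 4}. For each x_0, f_y(x_0, y) is a polynomial in y; find its integer roots y ∈ {−4, ..., 4}, then test f_x and f at those candidates.
  x = -4: f_y(-4, y) = 12*y + 38; no integer root y with |y| ≤ 4.
  x = -3: f_y(-3, y) = 10*y + 22; no integer root y with |y| ≤ 4.
  x = -2: f_y(-2, y) = 8*y + 10; no integer root y with |y| ≤ 4.
  x = -1: f_y(-1, y) = 6*y + 2; no integer root y with |y| ≤ 4.
  x = 0: f_y(0, y) = 4*y - 2; no integer root y with |y| ≤ 4.
  x = 1: f_y(1, y) = 2*y - 2; vanishes at y ∈ {1}. (1, 1): f_x = 0, f = 0 — SINGULAR.
  x = 2: f_y(2, y) = 2; no integer root y with |y| ≤ 4.
  x = 3: f_y(3, y) = 10 - 2*y; no integer root y with |y| ≤ 4.
  x = 4: f_y(4, y) = 22 - 4*y; no integer root y with |y| ≤ 4.
Only singular point on the grid: (1, 1).
Classify: substitute x = 1 + u, y = 1 + v and expand: f = -3*u**3 + 2*u**2*v - u**2 - u*v**2 + v**2.
No constant or linear terms (consistent with a singular point). Quadratic part: -u**2 + v**2. Cubic part: -3*u**3 + 2*u**2*v - u*v**2.
The quadratic part v**2 - u**2 = (v − u)(v + u) splits into two distinct linear factors, so there are two distinct tangent lines y − 1 = ±(x − 1) — this is a node (ordinary double point).
Classification: node.


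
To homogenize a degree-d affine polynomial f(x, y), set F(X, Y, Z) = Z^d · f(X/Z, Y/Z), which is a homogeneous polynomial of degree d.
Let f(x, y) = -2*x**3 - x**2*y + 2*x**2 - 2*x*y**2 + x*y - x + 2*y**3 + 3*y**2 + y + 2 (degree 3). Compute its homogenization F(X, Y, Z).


F(X, Y, Z) = -2*X**3 - X**2*Y + 2*X**2*Z - 2*X*Y**2 + X*Y*Z - X*Z**2 + 2*Y**3 + 3*Y**2*Z + Y*Z**2 + 2*Z**3

deg(f) = 3.
Substitute x = X/Z, y = Y/Z into f, then multiply by Z^3.
  monomial -2·x^3·y^0 ↦ -2·X^3·Y^0·Z^0.
  monomial -1·x^2·y^1 ↦ -1·X^2·Y^1·Z^0.
  monomial 2·x^2·y^0 ↦ 2·X^2·Y^0·Z^1.
  monomial -2·x^1·y^2 ↦ -2·X^1·Y^2·Z^0.
  monomial 1·x^1·y^1 ↦ 1·X^1·Y^1·Z^1.
  monomial -1·x^1·y^0 ↦ -1·X^1·Y^0·Z^2.
  monomial 2·x^0·y^3 ↦ 2·X^0·Y^3·Z^0.
  monomial 3·x^0·y^2 ↦ 3·X^0·Y^2·Z^1.
  monomial 1·x^0·y^1 ↦ 1·X^0·Y^1·Z^2.
  monomial 2·x^0·y^0 ↦ 2·X^0·Y^0·Z^3.
Collecting: F(X, Y, Z) = -2*X**3 - X**2*Y + 2*X**2*Z - 2*X*Y**2 + X*Y*Z - X*Z**2 + 2*Y**3 + 3*Y**2*Z + Y*Z**2 + 2*Z**3.


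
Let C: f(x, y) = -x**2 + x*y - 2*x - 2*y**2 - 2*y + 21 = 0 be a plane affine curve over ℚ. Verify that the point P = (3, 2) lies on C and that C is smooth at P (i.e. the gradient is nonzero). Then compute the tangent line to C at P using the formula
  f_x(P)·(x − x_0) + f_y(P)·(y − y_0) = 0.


Tangent line at P: -6*x - 7*y + 32 = 0.

Step 1: f(3, 2) = 0, so P lies on C.
Step 2: partial derivatives
  f_x(x, y) = -2*x + y - 2, f_y(x, y) = x - 4*y - 2.
  f_x(P) = -6, f_y(P) = -7 (gradient nonzero, so P is smooth).
Step 3: tangent line at P: -6·(x − 3) + -7·(y − 2) = 0.
Expanding: -6*x - 7*y + 32 = 0.


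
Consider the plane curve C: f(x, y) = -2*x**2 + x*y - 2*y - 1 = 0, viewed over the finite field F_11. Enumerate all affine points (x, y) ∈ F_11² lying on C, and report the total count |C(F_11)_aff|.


Affine F_11-points: {(0, 5), (1, 8), (3, 8), (4, 0), (5, 6), (6, 10), (7, 0), (8, 5), (9, 6), (10, 10)}; count = 10.

For each of the 121 pairs (x, y) ∈ F_11², evaluate f(x, y) mod 11. Record the zeros.
  x = 0: [0↦10, 1↦8, 2↦6, 3↦4, 4↦2, 5↦0, 6↦9, 7↦7, 8↦5, 9↦3, 10↦1]  zeros at y ∈ {5}
  x = 1: [0↦8, 1↦7, 2↦6, 3↦5, 4↦4, 5↦3, 6↦2, 7↦1, 8↦0, 9↦10, 10↦9]  zeros at y ∈ {8}
  x = 2: [0↦2, 1↦2, 2↦2, 3↦2, 4↦2, 5↦2, 6↦2, 7↦2, 8↦2, 9↦2, 10↦2]  zeros at y ∈ ∅
  x = 3: [0↦3, 1↦4, 2↦5, 3↦6, 4↦7, 5↦8, 6↦9, 7↦10, 8↦0, 9↦1, 10↦2]  zeros at y ∈ {8}
  x = 4: [0↦0, 1↦2, 2↦4, 3↦6, 4↦8, 5↦10, 6↦1, 7↦3, 8↦5, 9↦7, 10↦9]  zeros at y ∈ {0}
  x = 5: [0↦4, 1↦7, 2↦10, 3↦2, 4↦5, 5↦8, 6↦0, 7↦3, 8↦6, 9↦9, 10↦1]  zeros at y ∈ {6}
  x = 6: [0↦4, 1↦8, 2↦1, 3↦5, 4↦9, 5↦2, 6↦6, 7↦10, 8↦3, 9↦7, 10↦0]  zeros at y ∈ {10}
  x = 7: [0↦0, 1↦5, 2↦10, 3↦4, 4↦9, 5↦3, 6↦8, 7↦2, 8↦7, 9↦1, 10↦6]  zeros at y ∈ {0}
  x = 8: [0↦3, 1↦9, 2↦4, 3↦10, 4↦5, 5↦0, 6↦6, 7↦1, 8↦7, 9↦2, 10↦8]  zeros at y ∈ {5}
  x = 9: [0↦2, 1↦9, 2↦5, 3↦1, 4↦8, 5↦4, 6↦0, 7↦7, 8↦3, 9↦10, 10↦6]  zeros at y ∈ {6}
  x = 10: [0↦8, 1↦5, 2↦2, 3↦10, 4↦7, 5↦4, 6↦1, 7↦9, 8↦6, 9↦3, 10↦0]  zeros at y ∈ {10}
Collecting zeros: affine points = {(0, 5), (1, 8), (3, 8), (4, 0), (5, 6), (6, 10), (7, 0), (8, 5), (9, 6), (10, 10)}.
Total count |C(F_11)_aff| = 10.


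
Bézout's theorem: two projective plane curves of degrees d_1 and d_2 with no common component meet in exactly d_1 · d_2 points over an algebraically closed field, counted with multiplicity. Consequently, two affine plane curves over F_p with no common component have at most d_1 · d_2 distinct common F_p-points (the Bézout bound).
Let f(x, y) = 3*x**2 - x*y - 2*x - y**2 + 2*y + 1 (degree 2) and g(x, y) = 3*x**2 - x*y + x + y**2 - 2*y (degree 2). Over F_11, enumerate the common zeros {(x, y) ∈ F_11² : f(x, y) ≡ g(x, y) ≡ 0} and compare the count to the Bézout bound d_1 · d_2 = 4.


Common zeros: {(2, 3), (4, 2), (5, 8), (10, 7)}; count = 4; Bézout bound = 4.

deg(f) = 2, deg(g) = 2, so Bézout bound = 4.
Scan x ∈ F_11. For each x, list the y ∈ F_11 with f(x, y) ≡ 0 and those with g(x, y) ≡ 0 (mod 11); the common zeros in that column are the intersection.
  x = 0: f ≡ 0 at y ∈ ∅; g ≡ 0 at y ∈ {0, 2}; common: ∅.
  x = 1: f ≡ 0 at y ∈ {2, 10}; g ≡ 0 at y ∈ {6, 8}; common: ∅.
  x = 2: f ≡ 0 at y ∈ {3, 8}; g ≡ 0 at y ∈ {1, 3}; common: {3}.
  x = 3: f ≡ 0 at y ∈ {0, 10}; g ≡ 0 at y ∈ {7, 9}; common: ∅.
  x = 4: f ≡ 0 at y ∈ {2, 7}; g ≡ 0 at y ∈ {2, 4}; common: {2}.
  x = 5: f ≡ 0 at y ∈ {0, 8}; g ≡ 0 at y ∈ {8, 10}; common: {8}.
  x = 6: f ≡ 0 at y ∈ ∅; g ≡ 0 at y ∈ {3, 5}; common: ∅.
  x = 7: f ≡ 0 at y ∈ {3}; g ≡ 0 at y ∈ {0, 9}; common: ∅.
  x = 8: f ≡ 0 at y ∈ ∅; g ≡ 0 at y ∈ {4, 6}; common: ∅.
  x = 9: f ≡ 0 at y ∈ ∅; g ≡ 0 at y ∈ {1, 10}; common: ∅.
  x = 10: f ≡ 0 at y ∈ {7}; g ≡ 0 at y ∈ {5, 7}; common: {7}.
Collecting: common zeros = {(2, 3), (4, 2), (5, 8), (10, 7)}, so the count is 4.
Comparison with the Bézout bound: 4 ≤ 4 = deg(f)·deg(g), as expected for curves with no common component (the bound is attained).


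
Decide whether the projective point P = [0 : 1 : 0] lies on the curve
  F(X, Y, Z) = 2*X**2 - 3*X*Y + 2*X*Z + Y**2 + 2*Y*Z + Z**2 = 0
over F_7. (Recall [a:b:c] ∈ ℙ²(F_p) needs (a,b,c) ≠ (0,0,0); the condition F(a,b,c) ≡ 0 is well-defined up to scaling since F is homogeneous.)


F(0,1,0) ≡ 1 (mod 7); P is NOT on the curve.

Evaluate F(0, 1, 0) term-by-term (mod 7).
  2*X**2 ↦ 2·0·1·1 = 0
  -3*X*Y ↦ -3·0·1·1 = 0
  2*X*Z ↦ 2·0·1·0 = 0
  Y**2 ↦ 1·1·1·1 = 1
  2*Y*Z ↦ 2·1·1·0 = 0
  Z**2 ↦ 1·1·1·0 = 0
Sum: F(0, 1, 0) = (0) + (0) + (0) + (1) + (0) + (0) = 1.
Reducing mod 7: 1 ≡ 1 (mod 7).
Since F(a, b, c) ≡ 1 ≠ 0 (mod 7), P does NOT lie on the curve.


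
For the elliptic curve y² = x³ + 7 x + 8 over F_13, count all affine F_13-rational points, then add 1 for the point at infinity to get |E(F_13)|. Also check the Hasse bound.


Affine points = {(1, 4), (1, 9), (2, 2), (2, 11), (3, 2), (3, 11), (4, 3), (4, 10), (5, 5), (5, 8), (7, 6), (7, 7), (8, 2), (8, 11), (10, 5), (10, 8), (11, 5), (11, 8), (12, 0)}; affine count = 19; |E(F_13)| = 20.

Discriminant check: Δ ∝ 4a³ + 27b² = 4·7³ + 27·8² = 4·343 + 27·64 ≡ 6 (mod 13). Nonzero ⇒ E is nonsingular.
For each x ∈ F_13, compute rhs = x³ + 7·x + 8 mod 13, then count y ∈ F_13 with y² ≡ rhs.
  x = 0: rhs = 8, matching y values: none (0 points).
  x = 1: rhs = 3, matching y values: 4, 9 (2 points).
  x = 2: rhs = 4, matching y values: 2, 11 (2 points).
  x = 3: rhs = 4, matching y values: 2, 11 (2 points).
  x = 4: rhs = 9, matching y values: 3, 10 (2 points).
  x = 5: rhs = 12, matching y values: 5, 8 (2 points).
  x = 6: rhs = 6, matching y values: none (0 points).
  x = 7: rhs = 10, matching y values: 6, 7 (2 points).
  x = 8: rhs = 4, matching y values: 2, 11 (2 points).
  x = 9: rhs = 7, matching y values: none (0 points).
  x = 10: rhs = 12, matching y values: 5, 8 (2 points).
  x = 11: rhs = 12, matching y values: 5, 8 (2 points).
  x = 12: rhs = 0, matching y values: 0 (1 points).
Total affine count: 19.
Full point count |E(F_13)| = 19 + 1 = 20.
Hasse bound: |20 − (13+1)| = |6| = 6 ≤ 2√13 ≈ 7.2111 ✓.


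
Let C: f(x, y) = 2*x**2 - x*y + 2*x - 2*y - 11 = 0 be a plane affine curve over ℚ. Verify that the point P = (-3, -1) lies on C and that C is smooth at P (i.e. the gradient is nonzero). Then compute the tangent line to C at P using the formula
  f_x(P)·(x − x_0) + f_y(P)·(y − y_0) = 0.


Tangent line at P: -9*x + y - 26 = 0.

Step 1: f(-3, -1) = 0, so P lies on C.
Step 2: partial derivatives
  f_x(x, y) = 4*x - y + 2, f_y(x, y) = -x - 2.
  f_x(P) = -9, f_y(P) = 1 (gradient nonzero, so P is smooth).
Step 3: tangent line at P: -9·(x − -3) + 1·(y − -1) = 0.
Expanding: -9*x + y - 26 = 0.


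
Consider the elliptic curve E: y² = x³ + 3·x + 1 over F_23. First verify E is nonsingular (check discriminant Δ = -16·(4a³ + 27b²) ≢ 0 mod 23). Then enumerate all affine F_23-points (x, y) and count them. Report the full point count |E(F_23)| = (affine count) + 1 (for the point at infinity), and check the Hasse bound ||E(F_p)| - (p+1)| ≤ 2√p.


Affine points = {(0, 1), (0, 22), (4, 10), (4, 13), (5, 7), (5, 16), (8, 10), (8, 13), (11, 10), (11, 13), (13, 11), (13, 12), (14, 2), (14, 21)}; affine count = 14; |E(F_23)| = 15.

Discriminant check: Δ ∝ 4a³ + 27b² = 4·3³ + 27·1² = 4·27 + 27·1 ≡ 20 (mod 23). Nonzero ⇒ E is nonsingular.
For each x ∈ F_23, compute rhs = x³ + 3·x + 1 mod 23, then count y ∈ F_23 with y² ≡ rhs.
  x = 0: rhs = 1, matching y values: 1, 22 (2 points).
  x = 1: rhs = 5, matching y values: none (0 points).
  x = 2: rhs = 15, matching y values: none (0 points).
  x = 3: rhs = 14, matching y values: none (0 points).
  x = 4: rhs = 8, matching y values: 10, 13 (2 points).
  x = 5: rhs = 3, matching y values: 7, 16 (2 points).
  x = 6: rhs = 5, matching y values: none (0 points).
  x = 7: rhs = 20, matching y values: none (0 points).
  x = 8: rhs = 8, matching y values: 10, 13 (2 points).
  x = 9: rhs = 21, matching y values: none (0 points).
  x = 10: rhs = 19, matching y values: none (0 points).
  x = 11: rhs = 8, matching y values: 10, 13 (2 points).
  x = 12: rhs = 17, matching y values: none (0 points).
  x = 13: rhs = 6, matching y values: 11, 12 (2 points).
  x = 14: rhs = 4, matching y values: 2, 21 (2 points).
  x = 15: rhs = 17, matching y values: none (0 points).
  x = 16: rhs = 5, matching y values: none (0 points).
  x = 17: rhs = 20, matching y values: none (0 points).
  x = 18: rhs = 22, matching y values: none (0 points).
  x = 19: rhs = 17, matching y values: none (0 points).
  x = 20: rhs = 11, matching y values: none (0 points).
  x = 21: rhs = 10, matching y values: none (0 points).
  x = 22: rhs = 20, matching y values: none (0 points).
Total affine count: 14.
Full point count |E(F_23)| = 14 + 1 = 15.
Hasse bound: |15 − (23+1)| = |-9| = 9 ≤ 2√23 ≈ 9.5917 ✓.


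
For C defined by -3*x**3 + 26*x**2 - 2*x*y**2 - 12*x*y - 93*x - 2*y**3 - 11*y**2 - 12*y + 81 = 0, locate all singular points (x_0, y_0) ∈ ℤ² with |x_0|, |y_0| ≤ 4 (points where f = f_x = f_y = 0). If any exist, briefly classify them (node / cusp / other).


Singular points: {(3, -3)}; classification: node.

Compute partial derivatives:
  f_x = -9*x**2 + 52*x - 2*y**2 - 12*y - 93.
  f_y = -4*x*y - 12*x - 6*y**2 - 22*y - 12.
Scan x_0 ∈ {−4, ..., 4}. For each x_0, f_y(x_0, y) is a polynomial in y; find its integer roots y ∈ {−4, ..., 4}, then test f_x and f at those candidates.
  x = -4: f_y(-4, y) = -6*y**2 - 6*y + 36; vanishes at y ∈ {-3, 2}. (-4, -3): f_x = -427 ≠ 0; (-4, 2): f_x = -477 ≠ 0.
  x = -3: f_y(-3, y) = -6*y**2 - 10*y + 24; vanishes at y ∈ {-3}. (-3, -3): f_x = -312 ≠ 0.
  x = -2: f_y(-2, y) = -6*y**2 - 14*y + 12; vanishes at y ∈ {-3}. (-2, -3): f_x = -215 ≠ 0.
  x = -1: f_y(-1, y) = -6*y**2 - 18*y; vanishes at y ∈ {-3, 0}. (-1, -3): f_x = -136 ≠ 0; (-1, 0): f_x = -154 ≠ 0.
  x = 0: f_y(0, y) = -6*y**2 - 22*y - 12; vanishes at y ∈ {-3}. (0, -3): f_x = -75 ≠ 0.
  x = 1: f_y(1, y) = -6*y**2 - 26*y - 24; vanishes at y ∈ {-3}. (1, -3): f_x = -32 ≠ 0.
  x = 2: f_y(2, y) = -6*y**2 - 30*y - 36; vanishes at y ∈ {-3, -2}. (2, -3): f_x = -7 ≠ 0; (2, -2): f_x = -9 ≠ 0.
  x = 3: f_y(3, y) = -6*y**2 - 34*y - 48; vanishes at y ∈ {-3}. (3, -3): f_x = 0, f = 0 — SINGULAR.
  x = 4: f_y(4, y) = -6*y**2 - 38*y - 60; vanishes at y ∈ {-3}. (4, -3): f_x = -11 ≠ 0.
Only singular point on the grid: (3, -3).
Classify: substitute x = 3 + u, y = -3 + v and expand: f = -3*u**3 - u**2 - 2*u*v**2 - 2*v**3 + v**2.
No constant or linear terms (consistent with a singular point). Quadratic part: -u**2 + v**2. Cubic part: -3*u**3 - 2*u*v**2 - 2*v**3.
The quadratic part v**2 - u**2 = (v − u)(v + u) splits into two distinct linear factors, so there are two distinct tangent lines y − -3 = ±(x − 3) — this is a node (ordinary double point).
Classification: node.


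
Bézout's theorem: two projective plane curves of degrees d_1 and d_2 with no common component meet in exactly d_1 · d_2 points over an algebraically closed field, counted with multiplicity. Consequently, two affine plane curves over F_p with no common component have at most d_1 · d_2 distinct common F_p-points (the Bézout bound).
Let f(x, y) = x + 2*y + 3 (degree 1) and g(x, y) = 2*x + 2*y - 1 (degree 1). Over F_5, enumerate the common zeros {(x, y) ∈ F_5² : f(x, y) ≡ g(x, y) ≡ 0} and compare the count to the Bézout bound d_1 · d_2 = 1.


Common zeros: {(4, 4)}; count = 1; Bézout bound = 1.

deg(f) = 1, deg(g) = 1, so Bézout bound = 1.
Scan x ∈ F_5. For each x, list the y ∈ F_5 with f(x, y) ≡ 0 and those with g(x, y) ≡ 0 (mod 5); the common zeros in that column are the intersection.
  x = 0: f ≡ 0 at y ∈ {1}; g ≡ 0 at y ∈ {3}; common: ∅.
  x = 1: f ≡ 0 at y ∈ {3}; g ≡ 0 at y ∈ {2}; common: ∅.
  x = 2: f ≡ 0 at y ∈ {0}; g ≡ 0 at y ∈ {1}; common: ∅.
  x = 3: f ≡ 0 at y ∈ {2}; g ≡ 0 at y ∈ {0}; common: ∅.
  x = 4: f ≡ 0 at y ∈ {4}; g ≡ 0 at y ∈ {4}; common: {4}.
Collecting: common zeros = {(4, 4)}, so the count is 1.
Comparison with the Bézout bound: 1 ≤ 1 = deg(f)·deg(g), as expected for curves with no common component (the bound is attained).


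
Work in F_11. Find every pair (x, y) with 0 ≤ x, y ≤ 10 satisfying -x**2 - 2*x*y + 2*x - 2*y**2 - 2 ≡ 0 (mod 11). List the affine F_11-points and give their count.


Affine F_11-points: {(2, 10)}; count = 1.

For each of the 121 pairs (x, y) ∈ F_11², evaluate f(x, y) mod 11. Record the zeros.
  x = 0: [0↦9, 1↦7, 2↦1, 3↦2, 4↦10, 5↦3, 6↦3, 7↦10, 8↦2, 9↦1, 10↦7]  zeros at y ∈ ∅
  x = 1: [0↦10, 1↦6, 2↦9, 3↦8, 4↦3, 5↦5, 6↦3, 7↦8, 8↦9, 9↦6, 10↦10]  zeros at y ∈ ∅
  x = 2: [0↦9, 1↦3, 2↦4, 3↦1, 4↦5, 5↦5, 6↦1, 7↦4, 8↦3, 9↦9, 10↦0]  zeros at y ∈ {10}
  x = 3: [0↦6, 1↦9, 2↦8, 3↦3, 4↦5, 5↦3, 6↦8, 7↦9, 8↦6, 9↦10, 10↦10]  zeros at y ∈ ∅
  x = 4: [0↦1, 1↦2, 2↦10, 3↦3, 4↦3, 5↦10, 6↦2, 7↦1, 8↦7, 9↦9, 10↦7]  zeros at y ∈ ∅
  x = 5: [0↦5, 1↦4, 2↦10, 3↦1, 4↦10, 5↦4, 6↦5, 7↦2, 8↦6, 9↦6, 10↦2]  zeros at y ∈ ∅
  x = 6: [0↦7, 1↦4, 2↦8, 3↦8, 4↦4, 5↦7, 6↦6, 7↦1, 8↦3, 9↦1, 10↦6]  zeros at y ∈ ∅
  x = 7: [0↦7, 1↦2, 2↦4, 3↦2, 4↦7, 5↦8, 6↦5, 7↦9, 8↦9, 9↦5, 10↦8]  zeros at y ∈ ∅
  x = 8: [0↦5, 1↦9, 2↦9, 3↦5, 4↦8, 5↦7, 6↦2, 7↦4, 8↦2, 9↦7, 10↦8]  zeros at y ∈ ∅
  x = 9: [0↦1, 1↦3, 2↦1, 3↦6, 4↦7, 5↦4, 6↦8, 7↦8, 8↦4, 9↦7, 10↦6]  zeros at y ∈ ∅
  x = 10: [0↦6, 1↦6, 2↦2, 3↦5, 4↦4, 5↦10, 6↦1, 7↦10, 8↦4, 9↦5, 10↦2]  zeros at y ∈ ∅
Collecting zeros: affine points = {(2, 10)}.
Total count |C(F_11)_aff| = 1.
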